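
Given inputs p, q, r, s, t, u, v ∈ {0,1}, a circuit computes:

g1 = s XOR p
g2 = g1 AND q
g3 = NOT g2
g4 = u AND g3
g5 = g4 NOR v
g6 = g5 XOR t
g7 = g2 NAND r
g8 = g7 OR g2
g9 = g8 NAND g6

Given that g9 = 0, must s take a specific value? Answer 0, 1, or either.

Both values of s occur among assignments with g9 = 0:
  s=0: p=0, q=0, r=0, s=0, t=0, u=0, v=0
  s=1: p=0, q=0, r=0, s=1, t=0, u=0, v=0

either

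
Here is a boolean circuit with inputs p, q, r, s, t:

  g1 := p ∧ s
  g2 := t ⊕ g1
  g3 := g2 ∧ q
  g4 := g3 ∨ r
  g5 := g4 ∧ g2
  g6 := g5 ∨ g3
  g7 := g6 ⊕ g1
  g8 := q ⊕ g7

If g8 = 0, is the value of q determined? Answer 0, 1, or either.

Both values of q occur among assignments with g8 = 0:
  q=0: p=0, q=0, r=0, s=0, t=0
  q=1: p=0, q=1, r=0, s=0, t=1

either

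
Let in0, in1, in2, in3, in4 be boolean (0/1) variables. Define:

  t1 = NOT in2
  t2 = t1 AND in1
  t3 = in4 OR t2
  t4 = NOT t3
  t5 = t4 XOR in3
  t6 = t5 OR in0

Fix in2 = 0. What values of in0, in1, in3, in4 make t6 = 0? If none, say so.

in0=0, in1=1, in3=0, in4=1

t6 = t5 OR in0 must be 0, so both t5 = 0 and in0 = 0.
Check with in2 = 0 and in0=0, in1=1, in3=0, in4=1:
t1 = NOT in2 = NOT 0 = 1
t2 = t1 AND in1 = 1 AND 1 = 1
t3 = in4 OR t2 = 1 OR 1 = 1
t4 = NOT t3 = NOT 1 = 0
t5 = t4 XOR in3 = 0 XOR 0 = 0
t6 = t5 OR in0 = 0 OR 0 = 0
So t6 = 0.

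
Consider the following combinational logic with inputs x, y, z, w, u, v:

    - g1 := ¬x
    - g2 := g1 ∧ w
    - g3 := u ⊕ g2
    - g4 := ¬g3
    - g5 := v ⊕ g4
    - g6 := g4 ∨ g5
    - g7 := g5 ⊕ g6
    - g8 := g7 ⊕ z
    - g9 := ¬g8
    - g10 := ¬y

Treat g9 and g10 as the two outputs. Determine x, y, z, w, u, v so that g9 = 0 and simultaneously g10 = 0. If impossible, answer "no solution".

x=0, y=1, z=0, w=0, u=0, v=1

Check with x=0, y=1, z=0, w=0, u=0, v=1:
g1 = ¬x = ¬0 = 1
g2 = g1 ∧ w = 1 ∧ 0 = 0
g3 = u ⊕ g2 = 0 ⊕ 0 = 0
g4 = ¬g3 = ¬0 = 1
g5 = v ⊕ g4 = 1 ⊕ 1 = 0
g6 = g4 ∨ g5 = 1 ∨ 0 = 1
g7 = g5 ⊕ g6 = 0 ⊕ 1 = 1
g8 = g7 ⊕ z = 1 ⊕ 0 = 1
g9 = ¬g8 = ¬1 = 0
g10 = ¬y = ¬1 = 0
So g9 = 0 and g10 = 0.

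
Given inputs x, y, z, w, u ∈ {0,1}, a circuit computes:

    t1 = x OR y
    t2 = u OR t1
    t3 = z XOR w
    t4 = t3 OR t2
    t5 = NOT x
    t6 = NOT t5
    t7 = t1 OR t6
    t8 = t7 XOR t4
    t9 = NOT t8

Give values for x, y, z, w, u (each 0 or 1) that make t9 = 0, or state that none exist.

x=0 y=0 z=1 w=0 u=1

t9 = NOT t8 must be 0, so t8 = 1.
t8 = t7 XOR t4 must be 1, so t7 and t4 differ.
Check with x=0 y=0 z=1 w=0 u=1:
t1 = x OR y = 0 OR 0 = 0
t2 = u OR t1 = 1 OR 0 = 1
t3 = z XOR w = 1 XOR 0 = 1
t4 = t3 OR t2 = 1 OR 1 = 1
t5 = NOT x = NOT 0 = 1
t6 = NOT t5 = NOT 1 = 0
t7 = t1 OR t6 = 0 OR 0 = 0
t8 = t7 XOR t4 = 0 XOR 1 = 1
t9 = NOT t8 = NOT 1 = 0
So t9 = 0 as required.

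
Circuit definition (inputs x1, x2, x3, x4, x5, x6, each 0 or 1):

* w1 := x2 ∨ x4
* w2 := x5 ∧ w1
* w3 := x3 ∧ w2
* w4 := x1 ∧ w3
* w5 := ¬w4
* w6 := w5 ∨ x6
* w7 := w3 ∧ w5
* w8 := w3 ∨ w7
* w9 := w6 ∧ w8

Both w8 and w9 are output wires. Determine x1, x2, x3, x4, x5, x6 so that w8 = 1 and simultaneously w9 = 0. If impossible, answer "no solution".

Check with x1=1, x2=0, x3=1, x4=1, x5=1, x6=0:
w1 = x2 ∨ x4 = 0 ∨ 1 = 1
w2 = x5 ∧ w1 = 1 ∧ 1 = 1
w3 = x3 ∧ w2 = 1 ∧ 1 = 1
w4 = x1 ∧ w3 = 1 ∧ 1 = 1
w5 = ¬w4 = ¬1 = 0
w6 = w5 ∨ x6 = 0 ∨ 0 = 0
w7 = w3 ∧ w5 = 1 ∧ 0 = 0
w8 = w3 ∨ w7 = 1 ∨ 0 = 1
w9 = w6 ∧ w8 = 0 ∧ 1 = 0
So w8 = 1 and w9 = 0.

x1=1, x2=0, x3=1, x4=1, x5=1, x6=0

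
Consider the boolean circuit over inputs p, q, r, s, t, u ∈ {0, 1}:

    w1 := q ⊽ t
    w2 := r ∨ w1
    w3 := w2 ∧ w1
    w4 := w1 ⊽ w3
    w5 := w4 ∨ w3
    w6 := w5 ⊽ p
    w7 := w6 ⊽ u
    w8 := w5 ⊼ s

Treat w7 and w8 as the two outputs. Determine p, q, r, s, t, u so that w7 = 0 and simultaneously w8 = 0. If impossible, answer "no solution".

p=0, q=0, r=0, s=1, t=0, u=1

Check with p=0, q=0, r=0, s=1, t=0, u=1:
w1 = q ⊽ t = 0 ⊽ 0 = 1
w2 = r ∨ w1 = 0 ∨ 1 = 1
w3 = w2 ∧ w1 = 1 ∧ 1 = 1
w4 = w1 ⊽ w3 = 1 ⊽ 1 = 0
w5 = w4 ∨ w3 = 0 ∨ 1 = 1
w6 = w5 ⊽ p = 1 ⊽ 0 = 0
w7 = w6 ⊽ u = 0 ⊽ 1 = 0
w8 = w5 ⊼ s = 1 ⊼ 1 = 0
So w7 = 0 and w8 = 0.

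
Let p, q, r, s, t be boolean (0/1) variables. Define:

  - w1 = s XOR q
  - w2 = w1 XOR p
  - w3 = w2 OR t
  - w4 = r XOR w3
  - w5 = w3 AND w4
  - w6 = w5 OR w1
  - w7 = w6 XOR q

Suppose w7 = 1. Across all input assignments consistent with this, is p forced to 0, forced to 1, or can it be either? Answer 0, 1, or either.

either

Both values of p occur among assignments with w7 = 1:
  p=0: p=0, q=0, r=0, s=0, t=1
  p=1: p=1, q=0, r=0, s=0, t=0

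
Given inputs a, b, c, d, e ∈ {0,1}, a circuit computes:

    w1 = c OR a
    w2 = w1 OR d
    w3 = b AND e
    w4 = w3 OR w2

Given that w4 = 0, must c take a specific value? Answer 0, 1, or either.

w4 = w3 OR w2 must be 0, so both w3 = 0 and w2 = 0.
w3 = b AND e must be 0, so at least one of b, e is 0.
Every assignment with w4 = 0 has c = 0; there are 3 such assignment(s).
  a=0, b=0, c=0, d=0, e=0
  a=0, b=0, c=0, d=0, e=1
  a=0, b=1, c=0, d=0, e=0

0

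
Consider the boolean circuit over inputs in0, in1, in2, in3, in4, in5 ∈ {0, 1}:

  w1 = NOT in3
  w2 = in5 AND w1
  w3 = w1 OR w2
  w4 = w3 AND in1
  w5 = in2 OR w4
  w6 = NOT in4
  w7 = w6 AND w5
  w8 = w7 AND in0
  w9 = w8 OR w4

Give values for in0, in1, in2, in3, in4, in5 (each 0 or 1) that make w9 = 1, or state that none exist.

in0=1 in1=1 in2=0 in3=0 in4=0 in5=0

Check with in0=1 in1=1 in2=0 in3=0 in4=0 in5=0:
w1 = NOT in3 = NOT 0 = 1
w2 = in5 AND w1 = 0 AND 1 = 0
w3 = w1 OR w2 = 1 OR 0 = 1
w4 = w3 AND in1 = 1 AND 1 = 1
w5 = in2 OR w4 = 0 OR 1 = 1
w6 = NOT in4 = NOT 0 = 1
w7 = w6 AND w5 = 1 AND 1 = 1
w8 = w7 AND in0 = 1 AND 1 = 1
w9 = w8 OR w4 = 1 OR 1 = 1
So w9 = 1 as required.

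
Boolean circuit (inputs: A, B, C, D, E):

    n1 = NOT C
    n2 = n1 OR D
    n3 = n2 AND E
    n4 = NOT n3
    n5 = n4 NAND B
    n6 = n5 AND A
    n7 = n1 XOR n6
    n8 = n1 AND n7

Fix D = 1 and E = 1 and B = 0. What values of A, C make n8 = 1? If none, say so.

Check with D = 1 and E = 1 and B = 0 and A=0, C=0:
n1 = NOT C = NOT 0 = 1
n2 = n1 OR D = 1 OR 1 = 1
n3 = n2 AND E = 1 AND 1 = 1
n4 = NOT n3 = NOT 1 = 0
n5 = n4 NAND B = 0 NAND 0 = 1
n6 = n5 AND A = 1 AND 0 = 0
n7 = n1 XOR n6 = 1 XOR 0 = 1
n8 = n1 AND n7 = 1 AND 1 = 1
So n8 = 1.

A=0 C=0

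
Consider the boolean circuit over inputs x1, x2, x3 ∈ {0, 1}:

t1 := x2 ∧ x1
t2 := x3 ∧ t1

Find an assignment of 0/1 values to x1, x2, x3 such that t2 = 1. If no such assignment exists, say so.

t2 = x3 ∧ t1 must be 1, so both x3 = 1 and t1 = 1.
t1 = x2 ∧ x1 must be 1, so both x2 = 1 and x1 = 1.
Check with x1=1, x2=1, x3=1:
t1 = x2 ∧ x1 = 1 ∧ 1 = 1
t2 = x3 ∧ t1 = 1 ∧ 1 = 1
So t2 = 1 as required.

x1=1, x2=1, x3=1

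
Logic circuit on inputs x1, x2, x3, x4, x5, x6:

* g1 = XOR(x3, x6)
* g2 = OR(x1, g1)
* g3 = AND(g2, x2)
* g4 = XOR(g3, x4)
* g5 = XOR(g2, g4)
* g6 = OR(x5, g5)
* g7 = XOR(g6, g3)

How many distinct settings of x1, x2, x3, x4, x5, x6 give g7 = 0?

g7 = XOR(g6, g3) must be 0, so g6 and g3 are equal.
Enumerating the 64 input combinations, 28 give g7 = 0 and 36 give g7 = 1.

28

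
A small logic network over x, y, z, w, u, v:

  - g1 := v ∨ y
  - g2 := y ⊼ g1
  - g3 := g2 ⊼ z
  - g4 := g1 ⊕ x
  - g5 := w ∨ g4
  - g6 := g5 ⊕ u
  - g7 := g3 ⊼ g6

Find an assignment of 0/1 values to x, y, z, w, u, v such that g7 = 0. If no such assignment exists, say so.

x=1, y=0, z=0, w=1, u=0, v=0

g7 = g3 ⊼ g6 must be 0, so both g3 = 1 and g6 = 1.
Check with x=1, y=0, z=0, w=1, u=0, v=0:
g1 = v ∨ y = 0 ∨ 0 = 0
g2 = y ⊼ g1 = 0 ⊼ 0 = 1
g3 = g2 ⊼ z = 1 ⊼ 0 = 1
g4 = g1 ⊕ x = 0 ⊕ 1 = 1
g5 = w ∨ g4 = 1 ∨ 1 = 1
g6 = g5 ⊕ u = 1 ⊕ 0 = 1
g7 = g3 ⊼ g6 = 1 ⊼ 1 = 0
So g7 = 0 as required.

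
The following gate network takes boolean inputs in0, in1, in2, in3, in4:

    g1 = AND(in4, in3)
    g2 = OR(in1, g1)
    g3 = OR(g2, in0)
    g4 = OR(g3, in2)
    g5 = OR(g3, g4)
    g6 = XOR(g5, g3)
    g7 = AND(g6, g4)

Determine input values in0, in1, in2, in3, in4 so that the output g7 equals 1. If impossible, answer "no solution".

in0=0, in1=0, in2=1, in3=1, in4=0

g7 = AND(g6, g4) must be 1, so both g6 = 1 and g4 = 1.
g6 = XOR(g5, g3) must be 1, so g5 and g3 differ.
Check with in0=0, in1=0, in2=1, in3=1, in4=0:
g1 = AND(in4, in3) = AND(0, 1) = 0
g2 = OR(in1, g1) = OR(0, 0) = 0
g3 = OR(g2, in0) = OR(0, 0) = 0
g4 = OR(g3, in2) = OR(0, 1) = 1
g5 = OR(g3, g4) = OR(0, 1) = 1
g6 = XOR(g5, g3) = XOR(1, 0) = 1
g7 = AND(g6, g4) = AND(1, 1) = 1
So g7 = 1 as required.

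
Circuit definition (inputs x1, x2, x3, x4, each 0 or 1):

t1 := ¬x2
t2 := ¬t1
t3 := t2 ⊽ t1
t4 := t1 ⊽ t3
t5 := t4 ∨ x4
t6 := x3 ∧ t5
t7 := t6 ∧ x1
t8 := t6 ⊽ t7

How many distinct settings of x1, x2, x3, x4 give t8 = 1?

10

t8 = t6 ⊽ t7 must be 1, so both t6 = 0 and t7 = 0.
t6 = x3 ∧ t5 must be 0, so at least one of x3, t5 is 0.
t7 = t6 ∧ x1 must be 0, so at least one of t6, x1 is 0.
Enumerating the 16 input combinations, 10 give t8 = 1 and 6 give t8 = 0.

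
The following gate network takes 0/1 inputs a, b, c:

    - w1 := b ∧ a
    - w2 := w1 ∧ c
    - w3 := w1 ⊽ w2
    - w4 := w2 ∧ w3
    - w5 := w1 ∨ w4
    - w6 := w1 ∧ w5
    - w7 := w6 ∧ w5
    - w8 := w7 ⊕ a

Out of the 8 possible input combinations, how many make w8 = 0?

w8 = w7 ⊕ a must be 0, so w7 and a are equal.
Satisfying assignments:
  a=0, b=0, c=0
  a=0, b=0, c=1
  a=0, b=1, c=0
  a=0, b=1, c=1
  a=1, b=1, c=0
  a=1, b=1, c=1

6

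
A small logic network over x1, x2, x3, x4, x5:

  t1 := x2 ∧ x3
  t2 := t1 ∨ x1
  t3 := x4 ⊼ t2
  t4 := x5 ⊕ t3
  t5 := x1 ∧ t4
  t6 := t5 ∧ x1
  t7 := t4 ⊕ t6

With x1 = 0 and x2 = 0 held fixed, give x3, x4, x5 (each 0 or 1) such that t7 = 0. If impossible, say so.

x3=1, x4=0, x5=1

t7 = t4 ⊕ t6 must be 0, so t4 and t6 are equal.
Check with x1 = 0 and x2 = 0 and x3=1, x4=0, x5=1:
t1 = x2 ∧ x3 = 0 ∧ 1 = 0
t2 = t1 ∨ x1 = 0 ∨ 0 = 0
t3 = x4 ⊼ t2 = 0 ⊼ 0 = 1
t4 = x5 ⊕ t3 = 1 ⊕ 1 = 0
t5 = x1 ∧ t4 = 0 ∧ 0 = 0
t6 = t5 ∧ x1 = 0 ∧ 0 = 0
t7 = t4 ⊕ t6 = 0 ⊕ 0 = 0
So t7 = 0.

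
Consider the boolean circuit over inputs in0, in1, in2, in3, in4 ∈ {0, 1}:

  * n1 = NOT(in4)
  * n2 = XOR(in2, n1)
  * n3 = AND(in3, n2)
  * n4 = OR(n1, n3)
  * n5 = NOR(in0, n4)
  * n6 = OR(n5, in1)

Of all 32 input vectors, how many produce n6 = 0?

n6 = OR(n5, in1) must be 0, so both n5 = 0 and in1 = 0.
n5 = NOR(in0, n4) must be 0, so at least one of in0, n4 is 1.
Enumerating the 32 input combinations, 13 give n6 = 0 and 19 give n6 = 1.

13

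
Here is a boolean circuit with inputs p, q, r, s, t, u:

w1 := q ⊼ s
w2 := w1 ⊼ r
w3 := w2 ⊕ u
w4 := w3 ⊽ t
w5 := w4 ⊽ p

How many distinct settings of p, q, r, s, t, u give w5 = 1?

w5 = w4 ⊽ p must be 1, so both w4 = 0 and p = 0.
Enumerating the 64 input combinations, 24 give w5 = 1 and 40 give w5 = 0.

24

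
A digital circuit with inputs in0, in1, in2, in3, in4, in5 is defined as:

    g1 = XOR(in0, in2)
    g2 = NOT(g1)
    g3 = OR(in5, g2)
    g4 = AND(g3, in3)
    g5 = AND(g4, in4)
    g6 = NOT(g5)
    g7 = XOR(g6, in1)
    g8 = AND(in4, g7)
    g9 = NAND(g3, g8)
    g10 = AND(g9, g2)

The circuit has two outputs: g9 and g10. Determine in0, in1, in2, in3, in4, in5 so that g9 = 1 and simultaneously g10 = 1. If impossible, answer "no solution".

in0=1 in1=1 in2=1 in3=0 in4=1 in5=0

Check with in0=1 in1=1 in2=1 in3=0 in4=1 in5=0:
g1 = XOR(in0, in2) = XOR(1, 1) = 0
g2 = NOT(g1) = NOT 0 = 1
g3 = OR(in5, g2) = OR(0, 1) = 1
g4 = AND(g3, in3) = AND(1, 0) = 0
g5 = AND(g4, in4) = AND(0, 1) = 0
g6 = NOT(g5) = NOT 0 = 1
g7 = XOR(g6, in1) = XOR(1, 1) = 0
g8 = AND(in4, g7) = AND(1, 0) = 0
g9 = NAND(g3, g8) = NAND(1, 0) = 1
g10 = AND(g9, g2) = AND(1, 1) = 1
So g9 = 1 and g10 = 1.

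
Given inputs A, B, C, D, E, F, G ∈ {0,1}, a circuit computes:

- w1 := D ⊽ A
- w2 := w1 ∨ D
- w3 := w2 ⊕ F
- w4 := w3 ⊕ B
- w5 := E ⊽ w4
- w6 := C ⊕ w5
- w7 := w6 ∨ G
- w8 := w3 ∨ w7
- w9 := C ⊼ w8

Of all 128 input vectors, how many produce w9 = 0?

60

w9 = C ⊼ w8 must be 0, so both C = 1 and w8 = 1.
w8 = w3 ∨ w7 must be 1, so at least one of w3, w7 is 1.
Enumerating the 128 input combinations, 60 give w9 = 0 and 68 give w9 = 1.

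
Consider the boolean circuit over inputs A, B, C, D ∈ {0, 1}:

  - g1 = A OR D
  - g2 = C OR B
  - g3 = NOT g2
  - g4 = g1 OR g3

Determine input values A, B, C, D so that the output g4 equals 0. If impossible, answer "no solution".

g4 = g1 OR g3 must be 0, so both g1 = 0 and g3 = 0.
Check with A=0 B=1 C=0 D=0:
g1 = A OR D = 0 OR 0 = 0
g2 = C OR B = 0 OR 1 = 1
g3 = NOT g2 = NOT 1 = 0
g4 = g1 OR g3 = 0 OR 0 = 0
So g4 = 0 as required.

A=0 B=1 C=0 D=0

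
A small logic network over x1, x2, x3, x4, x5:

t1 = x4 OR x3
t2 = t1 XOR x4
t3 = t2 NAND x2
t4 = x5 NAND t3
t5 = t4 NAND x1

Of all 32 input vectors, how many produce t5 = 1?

t5 = t4 NAND x1 must be 1, so at least one of t4, x1 is 0.
Enumerating the 32 input combinations, 23 give t5 = 1 and 9 give t5 = 0.

23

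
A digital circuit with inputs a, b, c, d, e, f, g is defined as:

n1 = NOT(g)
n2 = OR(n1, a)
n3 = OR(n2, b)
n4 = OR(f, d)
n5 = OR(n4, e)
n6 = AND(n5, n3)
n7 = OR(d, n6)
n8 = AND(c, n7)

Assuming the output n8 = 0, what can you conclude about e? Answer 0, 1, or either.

Both values of e occur among assignments with n8 = 0:
  e=0: a=0, b=0, c=0, d=0, e=0, f=0, g=0
  e=1: a=0, b=0, c=0, d=0, e=1, f=0, g=0

either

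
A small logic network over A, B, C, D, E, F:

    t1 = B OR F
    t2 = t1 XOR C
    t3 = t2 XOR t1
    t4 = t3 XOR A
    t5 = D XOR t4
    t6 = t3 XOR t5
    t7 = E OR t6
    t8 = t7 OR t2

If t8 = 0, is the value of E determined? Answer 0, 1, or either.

t8 = t7 OR t2 must be 0, so both t7 = 0 and t2 = 0.
t7 = E OR t6 must be 0, so both E = 0 and t6 = 0.
Every assignment with t8 = 0 has E = 0; there are 8 such assignment(s).

0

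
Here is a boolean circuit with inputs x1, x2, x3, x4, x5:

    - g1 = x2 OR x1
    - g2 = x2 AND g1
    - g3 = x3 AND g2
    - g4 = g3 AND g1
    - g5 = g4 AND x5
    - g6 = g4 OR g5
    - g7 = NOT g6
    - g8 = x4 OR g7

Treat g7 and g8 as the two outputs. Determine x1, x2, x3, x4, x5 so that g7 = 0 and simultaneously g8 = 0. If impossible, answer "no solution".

Check with x1=0 x2=1 x3=1 x4=0 x5=1:
g1 = x2 OR x1 = 1 OR 0 = 1
g2 = x2 AND g1 = 1 AND 1 = 1
g3 = x3 AND g2 = 1 AND 1 = 1
g4 = g3 AND g1 = 1 AND 1 = 1
g5 = g4 AND x5 = 1 AND 1 = 1
g6 = g4 OR g5 = 1 OR 1 = 1
g7 = NOT g6 = NOT 1 = 0
g8 = x4 OR g7 = 0 OR 0 = 0
So g7 = 0 and g8 = 0.

x1=0 x2=1 x3=1 x4=0 x5=1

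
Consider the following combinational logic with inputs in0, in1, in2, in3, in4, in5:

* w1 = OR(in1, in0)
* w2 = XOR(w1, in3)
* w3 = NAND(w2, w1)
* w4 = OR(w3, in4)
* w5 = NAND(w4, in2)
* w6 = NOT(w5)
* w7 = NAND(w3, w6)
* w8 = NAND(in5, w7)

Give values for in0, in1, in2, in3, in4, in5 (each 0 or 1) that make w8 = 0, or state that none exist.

in0=1 in1=1 in2=1 in3=0 in4=1 in5=1

Check with in0=1 in1=1 in2=1 in3=0 in4=1 in5=1:
w1 = OR(in1, in0) = OR(1, 1) = 1
w2 = XOR(w1, in3) = XOR(1, 0) = 1
w3 = NAND(w2, w1) = NAND(1, 1) = 0
w4 = OR(w3, in4) = OR(0, 1) = 1
w5 = NAND(w4, in2) = NAND(1, 1) = 0
w6 = NOT(w5) = NOT 0 = 1
w7 = NAND(w3, w6) = NAND(0, 1) = 1
w8 = NAND(in5, w7) = NAND(1, 1) = 0
So w8 = 0 as required.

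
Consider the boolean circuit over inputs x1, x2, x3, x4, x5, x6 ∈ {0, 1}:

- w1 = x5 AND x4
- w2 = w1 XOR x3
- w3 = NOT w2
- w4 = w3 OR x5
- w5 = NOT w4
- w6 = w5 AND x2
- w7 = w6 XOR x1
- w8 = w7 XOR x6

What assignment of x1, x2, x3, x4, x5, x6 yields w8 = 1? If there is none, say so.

x1=0, x2=1, x3=1, x4=1, x5=0, x6=0

w8 = w7 XOR x6 must be 1, so w7 and x6 differ.
Check with x1=0, x2=1, x3=1, x4=1, x5=0, x6=0:
w1 = x5 AND x4 = 0 AND 1 = 0
w2 = w1 XOR x3 = 0 XOR 1 = 1
w3 = NOT w2 = NOT 1 = 0
w4 = w3 OR x5 = 0 OR 0 = 0
w5 = NOT w4 = NOT 0 = 1
w6 = w5 AND x2 = 1 AND 1 = 1
w7 = w6 XOR x1 = 1 XOR 0 = 1
w8 = w7 XOR x6 = 1 XOR 0 = 1
So w8 = 1 as required.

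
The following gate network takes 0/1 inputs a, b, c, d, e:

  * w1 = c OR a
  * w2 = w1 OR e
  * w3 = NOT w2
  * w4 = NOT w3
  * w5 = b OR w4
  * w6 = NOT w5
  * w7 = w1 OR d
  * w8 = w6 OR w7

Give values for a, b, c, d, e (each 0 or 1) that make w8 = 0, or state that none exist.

a=0 b=1 c=0 d=0 e=0

w8 = w6 OR w7 must be 0, so both w6 = 0 and w7 = 0.
Check with a=0 b=1 c=0 d=0 e=0:
w1 = c OR a = 0 OR 0 = 0
w2 = w1 OR e = 0 OR 0 = 0
w3 = NOT w2 = NOT 0 = 1
w4 = NOT w3 = NOT 1 = 0
w5 = b OR w4 = 1 OR 0 = 1
w6 = NOT w5 = NOT 1 = 0
w7 = w1 OR d = 0 OR 0 = 0
w8 = w6 OR w7 = 0 OR 0 = 0
So w8 = 0 as required.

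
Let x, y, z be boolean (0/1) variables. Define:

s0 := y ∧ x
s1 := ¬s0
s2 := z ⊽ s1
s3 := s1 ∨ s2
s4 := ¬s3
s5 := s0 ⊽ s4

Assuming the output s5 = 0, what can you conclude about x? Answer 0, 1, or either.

s5 = s0 ⊽ s4 must be 0, so at least one of s0, s4 is 1.
Every assignment with s5 = 0 has x = 1; there are 2 such assignment(s).
  x=1, y=1, z=0
  x=1, y=1, z=1

1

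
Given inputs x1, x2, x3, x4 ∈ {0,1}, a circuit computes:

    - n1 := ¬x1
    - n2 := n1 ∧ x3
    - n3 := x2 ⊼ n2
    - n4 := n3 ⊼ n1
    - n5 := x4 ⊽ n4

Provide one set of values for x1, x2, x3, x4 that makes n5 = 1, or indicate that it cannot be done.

n5 = x4 ⊽ n4 must be 1, so both x4 = 0 and n4 = 0.
n4 = n3 ⊼ n1 must be 0, so both n3 = 1 and n1 = 1.
n3 = x2 ⊼ n2 must be 1, so at least one of x2, n2 is 0.
Check with x1=0, x2=0, x3=1, x4=0:
n1 = ¬x1 = ¬0 = 1
n2 = n1 ∧ x3 = 1 ∧ 1 = 1
n3 = x2 ⊼ n2 = 0 ⊼ 1 = 1
n4 = n3 ⊼ n1 = 1 ⊼ 1 = 0
n5 = x4 ⊽ n4 = 0 ⊽ 0 = 1
So n5 = 1 as required.

x1=0, x2=0, x3=1, x4=0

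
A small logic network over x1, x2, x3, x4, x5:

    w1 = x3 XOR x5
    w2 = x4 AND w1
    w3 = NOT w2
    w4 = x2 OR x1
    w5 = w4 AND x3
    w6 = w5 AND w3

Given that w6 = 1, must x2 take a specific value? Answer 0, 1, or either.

either

Both values of x2 occur among assignments with w6 = 1:
  x2=0: x1=1, x2=0, x3=1, x4=0, x5=0
  x2=1: x1=0, x2=1, x3=1, x4=0, x5=0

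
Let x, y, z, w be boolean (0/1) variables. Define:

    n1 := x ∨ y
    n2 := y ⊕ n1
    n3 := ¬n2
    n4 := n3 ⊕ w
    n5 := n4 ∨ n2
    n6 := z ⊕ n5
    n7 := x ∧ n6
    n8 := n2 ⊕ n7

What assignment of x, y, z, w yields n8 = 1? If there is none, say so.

x=1 y=0 z=1 w=1

Check with x=1 y=0 z=1 w=1:
n1 = x ∨ y = 1 ∨ 0 = 1
n2 = y ⊕ n1 = 0 ⊕ 1 = 1
n3 = ¬n2 = ¬1 = 0
n4 = n3 ⊕ w = 0 ⊕ 1 = 1
n5 = n4 ∨ n2 = 1 ∨ 1 = 1
n6 = z ⊕ n5 = 1 ⊕ 1 = 0
n7 = x ∧ n6 = 1 ∧ 0 = 0
n8 = n2 ⊕ n7 = 1 ⊕ 0 = 1
So n8 = 1 as required.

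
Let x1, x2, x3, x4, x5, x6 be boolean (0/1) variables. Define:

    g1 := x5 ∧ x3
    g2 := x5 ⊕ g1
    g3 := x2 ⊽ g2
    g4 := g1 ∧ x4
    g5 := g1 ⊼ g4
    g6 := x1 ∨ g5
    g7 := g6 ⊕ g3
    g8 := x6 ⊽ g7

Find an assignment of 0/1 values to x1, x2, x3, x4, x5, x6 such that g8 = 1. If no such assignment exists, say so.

x1=1, x2=0, x3=0, x4=1, x5=0, x6=0

g8 = x6 ⊽ g7 must be 1, so both x6 = 0 and g7 = 0.
g7 = g6 ⊕ g3 must be 0, so g6 and g3 are equal.
Check with x1=1, x2=0, x3=0, x4=1, x5=0, x6=0:
g1 = x5 ∧ x3 = 0 ∧ 0 = 0
g2 = x5 ⊕ g1 = 0 ⊕ 0 = 0
g3 = x2 ⊽ g2 = 0 ⊽ 0 = 1
g4 = g1 ∧ x4 = 0 ∧ 1 = 0
g5 = g1 ⊼ g4 = 0 ⊼ 0 = 1
g6 = x1 ∨ g5 = 1 ∨ 1 = 1
g7 = g6 ⊕ g3 = 1 ⊕ 1 = 0
g8 = x6 ⊽ g7 = 0 ⊽ 0 = 1
So g8 = 1 as required.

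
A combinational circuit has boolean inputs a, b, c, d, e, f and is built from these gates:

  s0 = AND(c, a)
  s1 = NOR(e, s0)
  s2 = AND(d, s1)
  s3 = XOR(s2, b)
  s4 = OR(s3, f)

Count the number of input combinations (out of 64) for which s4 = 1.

s4 = OR(s3, f) must be 1, so at least one of s3, f is 1.
Enumerating the 64 input combinations, 48 give s4 = 1 and 16 give s4 = 0.

48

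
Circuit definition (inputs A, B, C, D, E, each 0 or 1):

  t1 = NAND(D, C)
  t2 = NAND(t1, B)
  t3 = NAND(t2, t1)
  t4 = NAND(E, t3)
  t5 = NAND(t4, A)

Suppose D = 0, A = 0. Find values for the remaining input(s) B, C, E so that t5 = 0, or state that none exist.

With D = 0, A = 0 fixed, none of the 8 settings of B, C, E give t5 = 0.
For example, with B=0, C=0, E=1:
t1 = NAND(D, C) = NAND(0, 0) = 1
t2 = NAND(t1, B) = NAND(1, 0) = 1
t3 = NAND(t2, t1) = NAND(1, 1) = 0
t4 = NAND(E, t3) = NAND(1, 0) = 1
t5 = NAND(t4, A) = NAND(1, 0) = 1
giving t5 = 1 ≠ 0.

no solution exists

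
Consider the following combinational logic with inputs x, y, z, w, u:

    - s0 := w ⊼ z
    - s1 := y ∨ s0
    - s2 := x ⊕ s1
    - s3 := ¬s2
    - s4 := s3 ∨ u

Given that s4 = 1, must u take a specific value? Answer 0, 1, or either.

Both values of u occur among assignments with s4 = 1:
  u=0: x=0, y=0, z=1, w=1, u=0
  u=1: x=0, y=0, z=0, w=0, u=1

either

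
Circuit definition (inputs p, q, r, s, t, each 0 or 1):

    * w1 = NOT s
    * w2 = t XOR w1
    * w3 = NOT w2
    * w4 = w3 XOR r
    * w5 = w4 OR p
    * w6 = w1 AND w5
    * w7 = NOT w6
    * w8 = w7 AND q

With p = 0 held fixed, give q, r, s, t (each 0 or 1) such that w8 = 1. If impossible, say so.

w8 = w7 AND q must be 1, so both w7 = 1 and q = 1.
w7 = NOT w6 must be 1, so w6 = 0.
Check with p = 0 and q=1, r=0, s=0, t=0:
w1 = NOT s = NOT 0 = 1
w2 = t XOR w1 = 0 XOR 1 = 1
w3 = NOT w2 = NOT 1 = 0
w4 = w3 XOR r = 0 XOR 0 = 0
w5 = w4 OR p = 0 OR 0 = 0
w6 = w1 AND w5 = 1 AND 0 = 0
w7 = NOT w6 = NOT 0 = 1
w8 = w7 AND q = 1 AND 1 = 1
So w8 = 1.

q=1, r=0, s=0, t=0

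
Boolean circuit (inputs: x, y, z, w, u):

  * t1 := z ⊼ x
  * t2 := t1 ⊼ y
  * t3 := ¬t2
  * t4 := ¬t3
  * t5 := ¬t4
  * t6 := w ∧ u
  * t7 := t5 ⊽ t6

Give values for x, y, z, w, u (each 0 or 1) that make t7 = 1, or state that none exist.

x=1, y=1, z=1, w=0, u=0

t7 = t5 ⊽ t6 must be 1, so both t5 = 0 and t6 = 0.
Check with x=1, y=1, z=1, w=0, u=0:
t1 = z ⊼ x = 1 ⊼ 1 = 0
t2 = t1 ⊼ y = 0 ⊼ 1 = 1
t3 = ¬t2 = ¬1 = 0
t4 = ¬t3 = ¬0 = 1
t5 = ¬t4 = ¬1 = 0
t6 = w ∧ u = 0 ∧ 0 = 0
t7 = t5 ⊽ t6 = 0 ⊽ 0 = 1
So t7 = 1 as required.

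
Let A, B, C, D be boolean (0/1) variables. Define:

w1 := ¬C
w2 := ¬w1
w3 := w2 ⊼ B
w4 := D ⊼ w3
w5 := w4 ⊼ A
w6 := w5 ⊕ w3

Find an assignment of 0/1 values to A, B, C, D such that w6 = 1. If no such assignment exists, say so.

A=1, B=1, C=0, D=0

w6 = w5 ⊕ w3 must be 1, so w5 and w3 differ.
Check with A=1, B=1, C=0, D=0:
w1 = ¬C = ¬0 = 1
w2 = ¬w1 = ¬1 = 0
w3 = w2 ⊼ B = 0 ⊼ 1 = 1
w4 = D ⊼ w3 = 0 ⊼ 1 = 1
w5 = w4 ⊼ A = 1 ⊼ 1 = 0
w6 = w5 ⊕ w3 = 0 ⊕ 1 = 1
So w6 = 1 as required.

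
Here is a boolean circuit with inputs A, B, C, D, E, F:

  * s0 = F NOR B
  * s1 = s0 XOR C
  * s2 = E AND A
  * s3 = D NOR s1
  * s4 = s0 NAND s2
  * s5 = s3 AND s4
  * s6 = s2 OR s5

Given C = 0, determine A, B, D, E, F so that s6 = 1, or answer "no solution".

A=1 B=0 D=0 E=1 F=1

s6 = s2 OR s5 must be 1, so at least one of s2, s5 is 1.
Check with C = 0 and A=1, B=0, D=0, E=1, F=1:
s0 = F NOR B = 1 NOR 0 = 0
s1 = s0 XOR C = 0 XOR 0 = 0
s2 = E AND A = 1 AND 1 = 1
s3 = D NOR s1 = 0 NOR 0 = 1
s4 = s0 NAND s2 = 0 NAND 1 = 1
s5 = s3 AND s4 = 1 AND 1 = 1
s6 = s2 OR s5 = 1 OR 1 = 1
So s6 = 1.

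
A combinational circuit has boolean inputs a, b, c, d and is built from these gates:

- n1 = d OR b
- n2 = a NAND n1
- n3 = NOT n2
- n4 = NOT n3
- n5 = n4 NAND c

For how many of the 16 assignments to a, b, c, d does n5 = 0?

n5 = n4 NAND c must be 0, so both n4 = 1 and c = 1.
n4 = NOT n3 must be 1, so n3 = 0.
n3 = NOT n2 must be 0, so n2 = 1.
Satisfying assignments:
  a=0, b=0, c=1, d=0
  a=0, b=0, c=1, d=1
  a=0, b=1, c=1, d=0
  a=0, b=1, c=1, d=1
  a=1, b=0, c=1, d=0

5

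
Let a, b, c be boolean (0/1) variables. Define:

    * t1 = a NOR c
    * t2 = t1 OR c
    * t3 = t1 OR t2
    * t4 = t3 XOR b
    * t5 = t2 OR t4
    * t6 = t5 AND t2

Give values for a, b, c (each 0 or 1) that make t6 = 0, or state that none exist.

t6 = t5 AND t2 must be 0, so at least one of t5, t2 is 0.
Check with a=1 b=0 c=0:
t1 = a NOR c = 1 NOR 0 = 0
t2 = t1 OR c = 0 OR 0 = 0
t3 = t1 OR t2 = 0 OR 0 = 0
t4 = t3 XOR b = 0 XOR 0 = 0
t5 = t2 OR t4 = 0 OR 0 = 0
t6 = t5 AND t2 = 0 AND 0 = 0
So t6 = 0 as required.

a=1 b=0 c=0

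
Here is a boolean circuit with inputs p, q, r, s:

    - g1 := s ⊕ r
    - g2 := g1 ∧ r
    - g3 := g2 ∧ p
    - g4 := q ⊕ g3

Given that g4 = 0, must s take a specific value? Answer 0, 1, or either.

Both values of s occur among assignments with g4 = 0:
  s=0: p=0, q=0, r=0, s=0
  s=1: p=0, q=0, r=0, s=1

either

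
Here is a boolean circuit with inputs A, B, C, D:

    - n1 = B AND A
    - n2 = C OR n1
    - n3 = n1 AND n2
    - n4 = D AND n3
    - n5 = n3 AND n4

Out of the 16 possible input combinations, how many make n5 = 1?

2

n5 = n3 AND n4 must be 1, so both n3 = 1 and n4 = 1.
Satisfying assignments:
  A=1, B=1, C=0, D=1
  A=1, B=1, C=1, D=1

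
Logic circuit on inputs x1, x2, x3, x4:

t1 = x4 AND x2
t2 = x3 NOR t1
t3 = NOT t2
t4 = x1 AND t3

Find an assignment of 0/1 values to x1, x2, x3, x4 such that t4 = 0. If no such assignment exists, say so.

t4 = x1 AND t3 must be 0, so at least one of x1, t3 is 0.
Check with x1=1, x2=0, x3=0, x4=1:
t1 = x4 AND x2 = 1 AND 0 = 0
t2 = x3 NOR t1 = 0 NOR 0 = 1
t3 = NOT t2 = NOT 1 = 0
t4 = x1 AND t3 = 1 AND 0 = 0
So t4 = 0 as required.

x1=1, x2=0, x3=0, x4=1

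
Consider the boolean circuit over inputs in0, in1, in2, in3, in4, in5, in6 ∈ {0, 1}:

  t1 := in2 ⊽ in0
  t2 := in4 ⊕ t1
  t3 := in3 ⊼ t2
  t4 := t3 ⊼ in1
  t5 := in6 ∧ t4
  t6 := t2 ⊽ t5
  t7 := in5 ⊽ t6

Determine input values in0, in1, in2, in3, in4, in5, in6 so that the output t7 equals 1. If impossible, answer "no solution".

Check with in0=1, in1=0, in2=0, in3=0, in4=1, in5=0, in6=0:
t1 = in2 ⊽ in0 = 0 ⊽ 1 = 0
t2 = in4 ⊕ t1 = 1 ⊕ 0 = 1
t3 = in3 ⊼ t2 = 0 ⊼ 1 = 1
t4 = t3 ⊼ in1 = 1 ⊼ 0 = 1
t5 = in6 ∧ t4 = 0 ∧ 1 = 0
t6 = t2 ⊽ t5 = 1 ⊽ 0 = 0
t7 = in5 ⊽ t6 = 0 ⊽ 0 = 1
So t7 = 1 as required.

in0=1, in1=0, in2=0, in3=0, in4=1, in5=0, in6=0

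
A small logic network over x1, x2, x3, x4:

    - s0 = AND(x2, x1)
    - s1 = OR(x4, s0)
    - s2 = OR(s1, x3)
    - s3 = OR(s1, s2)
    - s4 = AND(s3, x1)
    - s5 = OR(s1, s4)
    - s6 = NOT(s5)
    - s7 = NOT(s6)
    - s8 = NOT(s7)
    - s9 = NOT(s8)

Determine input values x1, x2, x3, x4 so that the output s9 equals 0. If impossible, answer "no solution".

s9 = NOT(s8) must be 0, so s8 = 1.
s8 = NOT(s7) must be 1, so s7 = 0.
s7 = NOT(s6) must be 0, so s6 = 1.
Check with x1=1 x2=0 x3=0 x4=0:
s0 = AND(x2, x1) = AND(0, 1) = 0
s1 = OR(x4, s0) = OR(0, 0) = 0
s2 = OR(s1, x3) = OR(0, 0) = 0
s3 = OR(s1, s2) = OR(0, 0) = 0
s4 = AND(s3, x1) = AND(0, 1) = 0
s5 = OR(s1, s4) = OR(0, 0) = 0
s6 = NOT(s5) = NOT 0 = 1
s7 = NOT(s6) = NOT 1 = 0
s8 = NOT(s7) = NOT 0 = 1
s9 = NOT(s8) = NOT 1 = 0
So s9 = 0 as required.

x1=1 x2=0 x3=0 x4=0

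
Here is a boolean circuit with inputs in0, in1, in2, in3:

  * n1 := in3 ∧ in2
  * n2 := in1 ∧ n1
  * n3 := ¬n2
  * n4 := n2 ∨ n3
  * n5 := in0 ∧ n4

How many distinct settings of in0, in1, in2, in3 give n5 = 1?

n5 = in0 ∧ n4 must be 1, so both in0 = 1 and n4 = 1.
n4 = n2 ∨ n3 must be 1, so at least one of n2, n3 is 1.
Enumerating the 16 input combinations, 8 give n5 = 1 and 8 give n5 = 0.

8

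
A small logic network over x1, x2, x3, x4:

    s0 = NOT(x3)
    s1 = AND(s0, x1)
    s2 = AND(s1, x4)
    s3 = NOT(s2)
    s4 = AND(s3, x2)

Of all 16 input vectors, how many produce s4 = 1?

s4 = AND(s3, x2) must be 1, so both s3 = 1 and x2 = 1.
s3 = NOT(s2) must be 1, so s2 = 0.
Enumerating the 16 input combinations, 7 give s4 = 1 and 9 give s4 = 0.

7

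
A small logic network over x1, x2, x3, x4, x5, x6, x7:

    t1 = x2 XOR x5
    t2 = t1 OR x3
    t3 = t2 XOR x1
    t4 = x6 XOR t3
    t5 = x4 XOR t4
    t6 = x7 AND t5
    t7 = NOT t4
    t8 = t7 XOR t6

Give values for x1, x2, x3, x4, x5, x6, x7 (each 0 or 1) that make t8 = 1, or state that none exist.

t8 = t7 XOR t6 must be 1, so t7 and t6 differ.
Check with x1=0, x2=1, x3=1, x4=0, x5=0, x6=1, x7=1:
t1 = x2 XOR x5 = 1 XOR 0 = 1
t2 = t1 OR x3 = 1 OR 1 = 1
t3 = t2 XOR x1 = 1 XOR 0 = 1
t4 = x6 XOR t3 = 1 XOR 1 = 0
t5 = x4 XOR t4 = 0 XOR 0 = 0
t6 = x7 AND t5 = 1 AND 0 = 0
t7 = NOT t4 = NOT 0 = 1
t8 = t7 XOR t6 = 1 XOR 0 = 1
So t8 = 1 as required.

x1=0, x2=1, x3=1, x4=0, x5=0, x6=1, x7=1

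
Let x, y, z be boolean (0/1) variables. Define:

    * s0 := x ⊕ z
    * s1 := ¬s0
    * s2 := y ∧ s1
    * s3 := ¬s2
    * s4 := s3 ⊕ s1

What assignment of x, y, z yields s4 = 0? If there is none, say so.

x=1, y=0, z=1

s4 = s3 ⊕ s1 must be 0, so s3 and s1 are equal.
Check with x=1, y=0, z=1:
s0 = x ⊕ z = 1 ⊕ 1 = 0
s1 = ¬s0 = ¬0 = 1
s2 = y ∧ s1 = 0 ∧ 1 = 0
s3 = ¬s2 = ¬0 = 1
s4 = s3 ⊕ s1 = 1 ⊕ 1 = 0
So s4 = 0 as required.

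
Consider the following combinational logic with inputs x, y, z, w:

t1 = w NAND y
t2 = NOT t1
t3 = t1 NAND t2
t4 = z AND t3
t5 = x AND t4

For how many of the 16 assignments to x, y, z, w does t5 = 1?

4

t5 = x AND t4 must be 1, so both x = 1 and t4 = 1.
t4 = z AND t3 must be 1, so both z = 1 and t3 = 1.
Enumerating the 16 input combinations, 4 give t5 = 1 and 12 give t5 = 0.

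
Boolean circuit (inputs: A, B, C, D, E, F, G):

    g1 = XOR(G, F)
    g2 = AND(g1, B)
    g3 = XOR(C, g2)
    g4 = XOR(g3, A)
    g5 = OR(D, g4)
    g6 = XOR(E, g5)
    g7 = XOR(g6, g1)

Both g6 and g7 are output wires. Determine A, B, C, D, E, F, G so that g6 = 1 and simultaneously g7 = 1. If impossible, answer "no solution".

Check with A=0, B=1, C=0, D=1, E=0, F=1, G=1:
g1 = XOR(G, F) = XOR(1, 1) = 0
g2 = AND(g1, B) = AND(0, 1) = 0
g3 = XOR(C, g2) = XOR(0, 0) = 0
g4 = XOR(g3, A) = XOR(0, 0) = 0
g5 = OR(D, g4) = OR(1, 0) = 1
g6 = XOR(E, g5) = XOR(0, 1) = 1
g7 = XOR(g6, g1) = XOR(1, 0) = 1
So g6 = 1 and g7 = 1.

A=0, B=1, C=0, D=1, E=0, F=1, G=1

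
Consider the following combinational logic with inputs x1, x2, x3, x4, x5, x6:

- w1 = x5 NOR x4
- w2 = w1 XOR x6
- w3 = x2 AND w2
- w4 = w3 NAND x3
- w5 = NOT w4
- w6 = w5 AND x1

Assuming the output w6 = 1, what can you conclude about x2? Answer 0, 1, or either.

w6 = w5 AND x1 must be 1, so both w5 = 1 and x1 = 1.
w5 = NOT w4 must be 1, so w4 = 0.
w4 = w3 NAND x3 must be 0, so both w3 = 1 and x3 = 1.
Every assignment with w6 = 1 has x2 = 1; there are 4 such assignment(s).
  x1=1, x2=1, x3=1, x4=0, x5=0, x6=0
  x1=1, x2=1, x3=1, x4=0, x5=1, x6=1
  x1=1, x2=1, x3=1, x4=1, x5=0, x6=1
  x1=1, x2=1, x3=1, x4=1, x5=1, x6=1

1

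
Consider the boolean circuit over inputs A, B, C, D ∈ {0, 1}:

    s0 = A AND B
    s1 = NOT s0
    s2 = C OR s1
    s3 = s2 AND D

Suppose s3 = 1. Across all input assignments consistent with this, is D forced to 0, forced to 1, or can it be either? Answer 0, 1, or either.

s3 = s2 AND D must be 1, so both s2 = 1 and D = 1.
Every assignment with s3 = 1 has D = 1; there are 7 such assignment(s).

1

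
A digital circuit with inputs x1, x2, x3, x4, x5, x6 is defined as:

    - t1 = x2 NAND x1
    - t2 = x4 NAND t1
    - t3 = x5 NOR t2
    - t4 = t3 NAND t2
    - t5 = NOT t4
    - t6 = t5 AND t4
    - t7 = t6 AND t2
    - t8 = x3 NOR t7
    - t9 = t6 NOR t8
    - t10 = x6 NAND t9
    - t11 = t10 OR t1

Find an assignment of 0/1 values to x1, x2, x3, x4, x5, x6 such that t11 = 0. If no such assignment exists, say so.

x1=1, x2=1, x3=1, x4=0, x5=0, x6=1

t11 = t10 OR t1 must be 0, so both t10 = 0 and t1 = 0.
Check with x1=1, x2=1, x3=1, x4=0, x5=0, x6=1:
t1 = x2 NAND x1 = 1 NAND 1 = 0
t2 = x4 NAND t1 = 0 NAND 0 = 1
t3 = x5 NOR t2 = 0 NOR 1 = 0
t4 = t3 NAND t2 = 0 NAND 1 = 1
t5 = NOT t4 = NOT 1 = 0
t6 = t5 AND t4 = 0 AND 1 = 0
t7 = t6 AND t2 = 0 AND 1 = 0
t8 = x3 NOR t7 = 1 NOR 0 = 0
t9 = t6 NOR t8 = 0 NOR 0 = 1
t10 = x6 NAND t9 = 1 NAND 1 = 0
t11 = t10 OR t1 = 0 OR 0 = 0
So t11 = 0 as required.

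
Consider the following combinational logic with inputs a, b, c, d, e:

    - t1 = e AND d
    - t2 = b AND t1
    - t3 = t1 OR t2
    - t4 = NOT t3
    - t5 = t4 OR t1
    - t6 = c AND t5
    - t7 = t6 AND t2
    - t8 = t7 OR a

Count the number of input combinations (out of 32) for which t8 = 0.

15

t8 = t7 OR a must be 0, so both t7 = 0 and a = 0.
t7 = t6 AND t2 must be 0, so at least one of t6, t2 is 0.
Enumerating the 32 input combinations, 15 give t8 = 0 and 17 give t8 = 1.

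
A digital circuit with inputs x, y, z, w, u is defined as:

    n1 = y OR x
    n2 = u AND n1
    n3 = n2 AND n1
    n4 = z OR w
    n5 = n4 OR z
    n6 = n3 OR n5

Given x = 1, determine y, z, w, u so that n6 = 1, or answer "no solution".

y=1, z=0, w=1, u=1

n6 = n3 OR n5 must be 1, so at least one of n3, n5 is 1.
Check with x = 1 and y=1, z=0, w=1, u=1:
n1 = y OR x = 1 OR 1 = 1
n2 = u AND n1 = 1 AND 1 = 1
n3 = n2 AND n1 = 1 AND 1 = 1
n4 = z OR w = 0 OR 1 = 1
n5 = n4 OR z = 1 OR 0 = 1
n6 = n3 OR n5 = 1 OR 1 = 1
So n6 = 1.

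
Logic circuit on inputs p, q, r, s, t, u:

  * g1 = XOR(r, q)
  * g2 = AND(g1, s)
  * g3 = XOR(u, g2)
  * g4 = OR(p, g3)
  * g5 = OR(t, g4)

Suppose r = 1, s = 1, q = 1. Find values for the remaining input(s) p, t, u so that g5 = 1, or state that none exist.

p=1, t=1, u=0

g5 = OR(t, g4) must be 1, so at least one of t, g4 is 1.
Check with r = 1, s = 1, q = 1 and p=1, t=1, u=0:
g1 = XOR(r, q) = XOR(1, 1) = 0
g2 = AND(g1, s) = AND(0, 1) = 0
g3 = XOR(u, g2) = XOR(0, 0) = 0
g4 = OR(p, g3) = OR(1, 0) = 1
g5 = OR(t, g4) = OR(1, 1) = 1
So g5 = 1.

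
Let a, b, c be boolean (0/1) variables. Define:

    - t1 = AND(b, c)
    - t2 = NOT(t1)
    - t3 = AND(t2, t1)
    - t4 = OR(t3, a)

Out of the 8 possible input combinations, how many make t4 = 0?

t4 = OR(t3, a) must be 0, so both t3 = 0 and a = 0.
t3 = AND(t2, t1) must be 0, so at least one of t2, t1 is 0.
Satisfying assignments:
  a=0, b=0, c=0
  a=0, b=0, c=1
  a=0, b=1, c=0
  a=0, b=1, c=1

4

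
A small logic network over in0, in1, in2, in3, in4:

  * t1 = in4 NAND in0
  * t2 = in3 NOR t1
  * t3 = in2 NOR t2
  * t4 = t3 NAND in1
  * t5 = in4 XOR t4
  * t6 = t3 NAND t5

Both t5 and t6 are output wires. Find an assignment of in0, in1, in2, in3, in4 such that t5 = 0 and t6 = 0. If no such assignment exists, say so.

no solution exists

Across all 32 input combinations, none give both t5 = 0 and t6 = 0.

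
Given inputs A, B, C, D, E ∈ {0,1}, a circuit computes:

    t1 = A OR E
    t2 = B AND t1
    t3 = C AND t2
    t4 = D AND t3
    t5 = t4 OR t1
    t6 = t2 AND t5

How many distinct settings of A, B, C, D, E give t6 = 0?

20

t6 = t2 AND t5 must be 0, so at least one of t2, t5 is 0.
Enumerating the 32 input combinations, 20 give t6 = 0 and 12 give t6 = 1.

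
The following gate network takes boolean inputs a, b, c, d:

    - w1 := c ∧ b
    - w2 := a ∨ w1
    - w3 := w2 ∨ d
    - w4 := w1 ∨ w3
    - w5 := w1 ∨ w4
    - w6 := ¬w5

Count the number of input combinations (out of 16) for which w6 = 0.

w6 = ¬w5 must be 0, so w5 = 1.
Enumerating the 16 input combinations, 13 give w6 = 0 and 3 give w6 = 1.

13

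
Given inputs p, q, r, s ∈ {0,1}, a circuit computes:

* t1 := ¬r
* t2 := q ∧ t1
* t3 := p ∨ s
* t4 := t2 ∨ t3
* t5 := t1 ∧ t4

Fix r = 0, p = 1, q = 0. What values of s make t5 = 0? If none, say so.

no solution exists

With r = 0, p = 1, q = 0 fixed, none of the 2 settings of s give t5 = 0.
For example, with s=0:
t1 = ¬r = ¬0 = 1
t2 = q ∧ t1 = 0 ∧ 1 = 0
t3 = p ∨ s = 1 ∨ 0 = 1
t4 = t2 ∨ t3 = 0 ∨ 1 = 1
t5 = t1 ∧ t4 = 1 ∧ 1 = 1
giving t5 = 1 ≠ 0.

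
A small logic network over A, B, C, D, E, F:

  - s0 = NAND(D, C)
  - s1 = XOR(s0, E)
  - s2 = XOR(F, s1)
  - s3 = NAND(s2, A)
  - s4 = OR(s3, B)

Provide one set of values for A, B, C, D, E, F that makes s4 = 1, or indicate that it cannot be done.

A=0, B=1, C=0, D=1, E=1, F=0

s4 = OR(s3, B) must be 1, so at least one of s3, B is 1.
Check with A=0, B=1, C=0, D=1, E=1, F=0:
s0 = NAND(D, C) = NAND(1, 0) = 1
s1 = XOR(s0, E) = XOR(1, 1) = 0
s2 = XOR(F, s1) = XOR(0, 0) = 0
s3 = NAND(s2, A) = NAND(0, 0) = 1
s4 = OR(s3, B) = OR(1, 1) = 1
So s4 = 1 as required.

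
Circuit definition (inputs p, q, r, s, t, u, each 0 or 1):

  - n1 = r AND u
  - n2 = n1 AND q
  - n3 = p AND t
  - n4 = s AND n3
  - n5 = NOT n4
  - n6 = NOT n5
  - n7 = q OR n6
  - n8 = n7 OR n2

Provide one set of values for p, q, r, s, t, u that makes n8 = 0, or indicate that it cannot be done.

n8 = n7 OR n2 must be 0, so both n7 = 0 and n2 = 0.
Check with p=1, q=0, r=0, s=0, t=0, u=0:
n1 = r AND u = 0 AND 0 = 0
n2 = n1 AND q = 0 AND 0 = 0
n3 = p AND t = 1 AND 0 = 0
n4 = s AND n3 = 0 AND 0 = 0
n5 = NOT n4 = NOT 0 = 1
n6 = NOT n5 = NOT 1 = 0
n7 = q OR n6 = 0 OR 0 = 0
n8 = n7 OR n2 = 0 OR 0 = 0
So n8 = 0 as required.

p=1, q=0, r=0, s=0, t=0, u=0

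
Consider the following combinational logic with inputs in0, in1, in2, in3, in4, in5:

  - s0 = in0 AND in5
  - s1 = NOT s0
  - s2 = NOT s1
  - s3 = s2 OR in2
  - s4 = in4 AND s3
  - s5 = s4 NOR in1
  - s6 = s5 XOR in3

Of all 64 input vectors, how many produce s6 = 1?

32

s6 = s5 XOR in3 must be 1, so s5 and in3 differ.
Enumerating the 64 input combinations, 32 give s6 = 1 and 32 give s6 = 0.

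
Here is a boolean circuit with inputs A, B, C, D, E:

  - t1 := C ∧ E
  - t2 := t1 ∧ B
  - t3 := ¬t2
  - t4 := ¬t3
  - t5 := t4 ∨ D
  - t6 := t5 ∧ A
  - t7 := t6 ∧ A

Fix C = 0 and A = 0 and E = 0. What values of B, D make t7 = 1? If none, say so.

no solution exists

With C = 0 and A = 0 and E = 0 fixed, none of the 4 settings of B, D give t7 = 1.
For example, with B=1, D=0:
t1 = C ∧ E = 0 ∧ 0 = 0
t2 = t1 ∧ B = 0 ∧ 1 = 0
t3 = ¬t2 = ¬0 = 1
t4 = ¬t3 = ¬1 = 0
t5 = t4 ∨ D = 0 ∨ 0 = 0
t6 = t5 ∧ A = 0 ∧ 0 = 0
t7 = t6 ∧ A = 0 ∧ 0 = 0
giving t7 = 0 ≠ 1.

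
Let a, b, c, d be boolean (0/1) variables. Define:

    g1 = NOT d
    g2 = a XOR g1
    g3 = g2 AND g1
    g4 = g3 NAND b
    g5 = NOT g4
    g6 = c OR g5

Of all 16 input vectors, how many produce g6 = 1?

g6 = c OR g5 must be 1, so at least one of c, g5 is 1.
Enumerating the 16 input combinations, 9 give g6 = 1 and 7 give g6 = 0.

9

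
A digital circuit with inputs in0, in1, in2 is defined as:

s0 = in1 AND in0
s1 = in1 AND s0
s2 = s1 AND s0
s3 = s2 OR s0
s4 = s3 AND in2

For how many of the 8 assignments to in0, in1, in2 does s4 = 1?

1

s4 = s3 AND in2 must be 1, so both s3 = 1 and in2 = 1.
Satisfying assignments:
  in0=1, in1=1, in2=1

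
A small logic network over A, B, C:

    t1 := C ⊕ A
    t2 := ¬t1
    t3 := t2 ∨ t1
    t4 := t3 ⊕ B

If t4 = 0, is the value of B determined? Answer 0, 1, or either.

t4 = t3 ⊕ B must be 0, so t3 and B are equal.
Every assignment with t4 = 0 has B = 1; there are 4 such assignment(s).
  A=0, B=1, C=0
  A=0, B=1, C=1
  A=1, B=1, C=0
  A=1, B=1, C=1

1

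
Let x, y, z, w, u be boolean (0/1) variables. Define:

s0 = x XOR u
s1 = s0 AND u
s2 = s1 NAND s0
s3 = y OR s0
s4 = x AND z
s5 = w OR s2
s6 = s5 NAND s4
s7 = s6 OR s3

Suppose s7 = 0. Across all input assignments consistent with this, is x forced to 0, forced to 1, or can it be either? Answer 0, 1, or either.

1

s7 = s6 OR s3 must be 0, so both s6 = 0 and s3 = 0.
s6 = s5 NAND s4 must be 0, so both s5 = 1 and s4 = 1.
Every assignment with s7 = 0 has x = 1; there are 2 such assignment(s).
  x=1, y=0, z=1, w=0, u=1
  x=1, y=0, z=1, w=1, u=1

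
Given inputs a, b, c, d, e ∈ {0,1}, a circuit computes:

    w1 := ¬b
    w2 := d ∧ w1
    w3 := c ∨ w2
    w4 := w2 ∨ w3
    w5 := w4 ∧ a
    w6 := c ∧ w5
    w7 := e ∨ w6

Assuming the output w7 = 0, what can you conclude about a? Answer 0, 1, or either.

either

Both values of a occur among assignments with w7 = 0:
  a=0: a=0, b=0, c=0, d=0, e=0
  a=1: a=1, b=0, c=0, d=0, e=0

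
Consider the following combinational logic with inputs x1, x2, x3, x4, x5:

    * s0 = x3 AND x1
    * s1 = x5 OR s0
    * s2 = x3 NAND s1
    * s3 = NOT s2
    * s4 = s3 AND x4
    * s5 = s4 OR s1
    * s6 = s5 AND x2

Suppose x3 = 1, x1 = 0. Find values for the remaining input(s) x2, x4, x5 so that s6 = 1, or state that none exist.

Check with x3 = 1, x1 = 0 and x2=1, x4=1, x5=1:
s0 = x3 AND x1 = 1 AND 0 = 0
s1 = x5 OR s0 = 1 OR 0 = 1
s2 = x3 NAND s1 = 1 NAND 1 = 0
s3 = NOT s2 = NOT 0 = 1
s4 = s3 AND x4 = 1 AND 1 = 1
s5 = s4 OR s1 = 1 OR 1 = 1
s6 = s5 AND x2 = 1 AND 1 = 1
So s6 = 1.

x2=1, x4=1, x5=1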